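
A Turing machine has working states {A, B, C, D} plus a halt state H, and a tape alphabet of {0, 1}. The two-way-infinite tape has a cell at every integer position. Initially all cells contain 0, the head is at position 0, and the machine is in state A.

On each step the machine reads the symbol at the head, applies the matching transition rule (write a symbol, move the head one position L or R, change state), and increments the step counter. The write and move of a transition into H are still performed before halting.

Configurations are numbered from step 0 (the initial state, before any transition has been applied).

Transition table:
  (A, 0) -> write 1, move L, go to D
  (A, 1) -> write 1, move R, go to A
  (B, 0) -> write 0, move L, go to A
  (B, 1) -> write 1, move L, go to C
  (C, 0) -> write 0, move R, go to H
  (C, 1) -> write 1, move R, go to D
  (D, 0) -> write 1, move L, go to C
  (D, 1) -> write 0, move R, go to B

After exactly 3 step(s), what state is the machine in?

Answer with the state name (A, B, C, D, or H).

Answer: H

Derivation:
Step 1: in state A at pos 0, read 0 -> (A,0)->write 1,move L,goto D. Now: state=D, head=-1, tape[-2..1]=0010 (head:  ^)
Step 2: in state D at pos -1, read 0 -> (D,0)->write 1,move L,goto C. Now: state=C, head=-2, tape[-3..1]=00110 (head:  ^)
Step 3: in state C at pos -2, read 0 -> (C,0)->write 0,move R,goto H. Now: state=H, head=-1, tape[-3..1]=00110 (head:   ^)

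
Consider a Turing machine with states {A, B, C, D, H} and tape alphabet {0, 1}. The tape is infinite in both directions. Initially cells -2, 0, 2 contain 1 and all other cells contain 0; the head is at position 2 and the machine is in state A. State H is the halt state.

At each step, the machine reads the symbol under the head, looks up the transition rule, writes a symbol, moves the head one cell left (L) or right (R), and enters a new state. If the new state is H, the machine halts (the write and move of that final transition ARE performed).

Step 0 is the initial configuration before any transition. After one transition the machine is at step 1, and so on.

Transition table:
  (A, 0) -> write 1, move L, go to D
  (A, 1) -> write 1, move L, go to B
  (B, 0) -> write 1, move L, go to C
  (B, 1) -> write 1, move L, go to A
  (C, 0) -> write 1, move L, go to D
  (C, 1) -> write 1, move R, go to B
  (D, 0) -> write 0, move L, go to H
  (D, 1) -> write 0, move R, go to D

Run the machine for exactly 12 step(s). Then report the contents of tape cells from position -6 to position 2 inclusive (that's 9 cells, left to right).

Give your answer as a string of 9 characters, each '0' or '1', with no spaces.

Answer: 001111111

Derivation:
Step 1: in state A at pos 2, read 1 -> (A,1)->write 1,move L,goto B. Now: state=B, head=1, tape[-3..3]=0101010 (head:     ^)
Step 2: in state B at pos 1, read 0 -> (B,0)->write 1,move L,goto C. Now: state=C, head=0, tape[-3..3]=0101110 (head:    ^)
Step 3: in state C at pos 0, read 1 -> (C,1)->write 1,move R,goto B. Now: state=B, head=1, tape[-3..3]=0101110 (head:     ^)
Step 4: in state B at pos 1, read 1 -> (B,1)->write 1,move L,goto A. Now: state=A, head=0, tape[-3..3]=0101110 (head:    ^)
Step 5: in state A at pos 0, read 1 -> (A,1)->write 1,move L,goto B. Now: state=B, head=-1, tape[-3..3]=0101110 (head:   ^)
Step 6: in state B at pos -1, read 0 -> (B,0)->write 1,move L,goto C. Now: state=C, head=-2, tape[-3..3]=0111110 (head:  ^)
Step 7: in state C at pos -2, read 1 -> (C,1)->write 1,move R,goto B. Now: state=B, head=-1, tape[-3..3]=0111110 (head:   ^)
Step 8: in state B at pos -1, read 1 -> (B,1)->write 1,move L,goto A. Now: state=A, head=-2, tape[-3..3]=0111110 (head:  ^)
Step 9: in state A at pos -2, read 1 -> (A,1)->write 1,move L,goto B. Now: state=B, head=-3, tape[-4..3]=00111110 (head:  ^)
Step 10: in state B at pos -3, read 0 -> (B,0)->write 1,move L,goto C. Now: state=C, head=-4, tape[-5..3]=001111110 (head:  ^)
Step 11: in state C at pos -4, read 0 -> (C,0)->write 1,move L,goto D. Now: state=D, head=-5, tape[-6..3]=0011111110 (head:  ^)
Step 12: in state D at pos -5, read 0 -> (D,0)->write 0,move L,goto H. Now: state=H, head=-6, tape[-7..3]=00011111110 (head:  ^)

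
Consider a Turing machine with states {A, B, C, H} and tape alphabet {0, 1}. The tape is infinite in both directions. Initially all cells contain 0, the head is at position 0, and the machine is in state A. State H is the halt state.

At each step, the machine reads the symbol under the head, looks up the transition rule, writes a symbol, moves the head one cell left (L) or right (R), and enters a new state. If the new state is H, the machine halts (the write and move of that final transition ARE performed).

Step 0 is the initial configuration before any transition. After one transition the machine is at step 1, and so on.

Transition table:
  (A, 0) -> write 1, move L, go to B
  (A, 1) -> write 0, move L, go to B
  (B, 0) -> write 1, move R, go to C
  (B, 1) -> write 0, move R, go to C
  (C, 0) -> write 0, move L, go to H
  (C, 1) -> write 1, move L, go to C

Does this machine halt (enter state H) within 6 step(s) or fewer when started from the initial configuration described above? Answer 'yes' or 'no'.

Step 1: in state A at pos 0, read 0 -> (A,0)->write 1,move L,goto B. Now: state=B, head=-1, tape[-2..1]=0010 (head:  ^)
Step 2: in state B at pos -1, read 0 -> (B,0)->write 1,move R,goto C. Now: state=C, head=0, tape[-2..1]=0110 (head:   ^)
Step 3: in state C at pos 0, read 1 -> (C,1)->write 1,move L,goto C. Now: state=C, head=-1, tape[-2..1]=0110 (head:  ^)
Step 4: in state C at pos -1, read 1 -> (C,1)->write 1,move L,goto C. Now: state=C, head=-2, tape[-3..1]=00110 (head:  ^)
Step 5: in state C at pos -2, read 0 -> (C,0)->write 0,move L,goto H. Now: state=H, head=-3, tape[-4..1]=000110 (head:  ^)
State H reached at step 5; 5 <= 6 -> yes

Answer: yes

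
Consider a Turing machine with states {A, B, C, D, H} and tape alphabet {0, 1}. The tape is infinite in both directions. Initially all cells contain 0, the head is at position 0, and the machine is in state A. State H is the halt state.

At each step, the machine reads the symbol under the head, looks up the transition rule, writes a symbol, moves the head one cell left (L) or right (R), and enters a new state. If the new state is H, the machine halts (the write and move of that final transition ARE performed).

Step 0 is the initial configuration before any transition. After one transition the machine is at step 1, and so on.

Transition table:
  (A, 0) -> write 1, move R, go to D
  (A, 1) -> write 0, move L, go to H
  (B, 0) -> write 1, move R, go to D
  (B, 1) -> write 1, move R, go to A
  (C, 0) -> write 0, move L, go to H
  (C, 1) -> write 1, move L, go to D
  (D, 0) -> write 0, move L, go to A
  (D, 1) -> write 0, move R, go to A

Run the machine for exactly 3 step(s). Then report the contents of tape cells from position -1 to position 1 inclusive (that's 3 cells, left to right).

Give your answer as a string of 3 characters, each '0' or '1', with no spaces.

Step 1: in state A at pos 0, read 0 -> (A,0)->write 1,move R,goto D. Now: state=D, head=1, tape[-1..2]=0100 (head:   ^)
Step 2: in state D at pos 1, read 0 -> (D,0)->write 0,move L,goto A. Now: state=A, head=0, tape[-1..2]=0100 (head:  ^)
Step 3: in state A at pos 0, read 1 -> (A,1)->write 0,move L,goto H. Now: state=H, head=-1, tape[-2..2]=00000 (head:  ^)

Answer: 000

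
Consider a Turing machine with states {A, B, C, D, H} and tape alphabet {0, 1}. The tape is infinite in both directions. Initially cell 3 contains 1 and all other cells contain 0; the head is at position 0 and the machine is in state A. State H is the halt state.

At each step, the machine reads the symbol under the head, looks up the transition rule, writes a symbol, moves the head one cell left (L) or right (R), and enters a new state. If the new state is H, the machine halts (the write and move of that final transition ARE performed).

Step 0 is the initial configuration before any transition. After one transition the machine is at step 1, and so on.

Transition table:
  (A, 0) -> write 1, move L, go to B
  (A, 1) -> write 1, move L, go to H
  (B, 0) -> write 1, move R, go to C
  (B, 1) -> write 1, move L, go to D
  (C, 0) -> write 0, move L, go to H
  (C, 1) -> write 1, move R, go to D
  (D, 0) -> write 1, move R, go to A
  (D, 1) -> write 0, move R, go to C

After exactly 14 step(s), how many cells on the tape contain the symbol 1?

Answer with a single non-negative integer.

Answer: 4

Derivation:
Step 1: in state A at pos 0, read 0 -> (A,0)->write 1,move L,goto B. Now: state=B, head=-1, tape[-2..4]=0010010 (head:  ^)
Step 2: in state B at pos -1, read 0 -> (B,0)->write 1,move R,goto C. Now: state=C, head=0, tape[-2..4]=0110010 (head:   ^)
Step 3: in state C at pos 0, read 1 -> (C,1)->write 1,move R,goto D. Now: state=D, head=1, tape[-2..4]=0110010 (head:    ^)
Step 4: in state D at pos 1, read 0 -> (D,0)->write 1,move R,goto A. Now: state=A, head=2, tape[-2..4]=0111010 (head:     ^)
Step 5: in state A at pos 2, read 0 -> (A,0)->write 1,move L,goto B. Now: state=B, head=1, tape[-2..4]=0111110 (head:    ^)
Step 6: in state B at pos 1, read 1 -> (B,1)->write 1,move L,goto D. Now: state=D, head=0, tape[-2..4]=0111110 (head:   ^)
Step 7: in state D at pos 0, read 1 -> (D,1)->write 0,move R,goto C. Now: state=C, head=1, tape[-2..4]=0101110 (head:    ^)
Step 8: in state C at pos 1, read 1 -> (C,1)->write 1,move R,goto D. Now: state=D, head=2, tape[-2..4]=0101110 (head:     ^)
Step 9: in state D at pos 2, read 1 -> (D,1)->write 0,move R,goto C. Now: state=C, head=3, tape[-2..4]=0101010 (head:      ^)
Step 10: in state C at pos 3, read 1 -> (C,1)->write 1,move R,goto D. Now: state=D, head=4, tape[-2..5]=01010100 (head:       ^)
Step 11: in state D at pos 4, read 0 -> (D,0)->write 1,move R,goto A. Now: state=A, head=5, tape[-2..6]=010101100 (head:        ^)
Step 12: in state A at pos 5, read 0 -> (A,0)->write 1,move L,goto B. Now: state=B, head=4, tape[-2..6]=010101110 (head:       ^)
Step 13: in state B at pos 4, read 1 -> (B,1)->write 1,move L,goto D. Now: state=D, head=3, tape[-2..6]=010101110 (head:      ^)
Step 14: in state D at pos 3, read 1 -> (D,1)->write 0,move R,goto C. Now: state=C, head=4, tape[-2..6]=010100110 (head:       ^)
Cells containing 1 after step 14: {-1, 1, 4, 5} -> 4 cell(s)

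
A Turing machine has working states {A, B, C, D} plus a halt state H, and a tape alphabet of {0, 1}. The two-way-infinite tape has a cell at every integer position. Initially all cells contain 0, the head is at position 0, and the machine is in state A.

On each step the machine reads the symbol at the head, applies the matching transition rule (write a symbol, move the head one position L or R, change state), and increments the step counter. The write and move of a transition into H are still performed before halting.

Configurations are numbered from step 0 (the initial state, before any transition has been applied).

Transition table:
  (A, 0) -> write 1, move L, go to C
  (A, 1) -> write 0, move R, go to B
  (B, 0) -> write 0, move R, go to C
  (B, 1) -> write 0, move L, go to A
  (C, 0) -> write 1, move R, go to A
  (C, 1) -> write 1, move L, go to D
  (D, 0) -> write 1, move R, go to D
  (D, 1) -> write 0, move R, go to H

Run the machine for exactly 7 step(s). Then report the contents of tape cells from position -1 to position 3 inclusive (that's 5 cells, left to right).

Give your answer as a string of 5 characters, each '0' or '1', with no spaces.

Step 1: in state A at pos 0, read 0 -> (A,0)->write 1,move L,goto C. Now: state=C, head=-1, tape[-2..1]=0010 (head:  ^)
Step 2: in state C at pos -1, read 0 -> (C,0)->write 1,move R,goto A. Now: state=A, head=0, tape[-2..1]=0110 (head:   ^)
Step 3: in state A at pos 0, read 1 -> (A,1)->write 0,move R,goto B. Now: state=B, head=1, tape[-2..2]=01000 (head:    ^)
Step 4: in state B at pos 1, read 0 -> (B,0)->write 0,move R,goto C. Now: state=C, head=2, tape[-2..3]=010000 (head:     ^)
Step 5: in state C at pos 2, read 0 -> (C,0)->write 1,move R,goto A. Now: state=A, head=3, tape[-2..4]=0100100 (head:      ^)
Step 6: in state A at pos 3, read 0 -> (A,0)->write 1,move L,goto C. Now: state=C, head=2, tape[-2..4]=0100110 (head:     ^)
Step 7: in state C at pos 2, read 1 -> (C,1)->write 1,move L,goto D. Now: state=D, head=1, tape[-2..4]=0100110 (head:    ^)

Answer: 10011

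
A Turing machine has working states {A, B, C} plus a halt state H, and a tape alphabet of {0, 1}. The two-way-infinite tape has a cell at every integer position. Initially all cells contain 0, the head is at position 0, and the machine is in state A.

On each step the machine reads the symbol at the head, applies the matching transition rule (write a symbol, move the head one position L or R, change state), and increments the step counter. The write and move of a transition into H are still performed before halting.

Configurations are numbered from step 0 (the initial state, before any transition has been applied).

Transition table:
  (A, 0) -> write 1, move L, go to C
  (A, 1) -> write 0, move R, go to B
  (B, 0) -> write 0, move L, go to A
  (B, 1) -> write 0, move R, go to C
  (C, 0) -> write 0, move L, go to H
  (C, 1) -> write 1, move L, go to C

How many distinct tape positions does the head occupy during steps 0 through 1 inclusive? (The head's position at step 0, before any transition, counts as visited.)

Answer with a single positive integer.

Step 1: in state A at pos 0, read 0 -> (A,0)->write 1,move L,goto C. Now: state=C, head=-1, tape[-2..1]=0010 (head:  ^)
Head positions at steps 0..1: starting at 0, distinct positions visited = {-1, 0} -> 2 position(s)

Answer: 2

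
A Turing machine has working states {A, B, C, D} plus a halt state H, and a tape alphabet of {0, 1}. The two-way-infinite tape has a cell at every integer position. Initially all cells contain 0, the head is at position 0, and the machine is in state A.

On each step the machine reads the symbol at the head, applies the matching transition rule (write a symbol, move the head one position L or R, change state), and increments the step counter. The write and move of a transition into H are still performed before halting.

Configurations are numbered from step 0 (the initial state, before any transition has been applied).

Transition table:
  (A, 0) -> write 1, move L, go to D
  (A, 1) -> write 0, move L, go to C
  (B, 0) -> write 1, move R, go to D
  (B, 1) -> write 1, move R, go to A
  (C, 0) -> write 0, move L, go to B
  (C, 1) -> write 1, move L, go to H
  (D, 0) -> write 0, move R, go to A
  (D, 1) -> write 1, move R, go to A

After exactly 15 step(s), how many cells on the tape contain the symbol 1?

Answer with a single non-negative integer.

Answer: 1

Derivation:
Step 1: in state A at pos 0, read 0 -> (A,0)->write 1,move L,goto D. Now: state=D, head=-1, tape[-2..1]=0010 (head:  ^)
Step 2: in state D at pos -1, read 0 -> (D,0)->write 0,move R,goto A. Now: state=A, head=0, tape[-2..1]=0010 (head:   ^)
Step 3: in state A at pos 0, read 1 -> (A,1)->write 0,move L,goto C. Now: state=C, head=-1, tape[-2..1]=0000 (head:  ^)
Step 4: in state C at pos -1, read 0 -> (C,0)->write 0,move L,goto B. Now: state=B, head=-2, tape[-3..1]=00000 (head:  ^)
Step 5: in state B at pos -2, read 0 -> (B,0)->write 1,move R,goto D. Now: state=D, head=-1, tape[-3..1]=01000 (head:   ^)
Step 6: in state D at pos -1, read 0 -> (D,0)->write 0,move R,goto A. Now: state=A, head=0, tape[-3..1]=01000 (head:    ^)
Step 7: in state A at pos 0, read 0 -> (A,0)->write 1,move L,goto D. Now: state=D, head=-1, tape[-3..1]=01010 (head:   ^)
Step 8: in state D at pos -1, read 0 -> (D,0)->write 0,move R,goto A. Now: state=A, head=0, tape[-3..1]=01010 (head:    ^)
Step 9: in state A at pos 0, read 1 -> (A,1)->write 0,move L,goto C. Now: state=C, head=-1, tape[-3..1]=01000 (head:   ^)
Step 10: in state C at pos -1, read 0 -> (C,0)->write 0,move L,goto B. Now: state=B, head=-2, tape[-3..1]=01000 (head:  ^)
Step 11: in state B at pos -2, read 1 -> (B,1)->write 1,move R,goto A. Now: state=A, head=-1, tape[-3..1]=01000 (head:   ^)
Step 12: in state A at pos -1, read 0 -> (A,0)->write 1,move L,goto D. Now: state=D, head=-2, tape[-3..1]=01100 (head:  ^)
Step 13: in state D at pos -2, read 1 -> (D,1)->write 1,move R,goto A. Now: state=A, head=-1, tape[-3..1]=01100 (head:   ^)
Step 14: in state A at pos -1, read 1 -> (A,1)->write 0,move L,goto C. Now: state=C, head=-2, tape[-3..1]=01000 (head:  ^)
Step 15: in state C at pos -2, read 1 -> (C,1)->write 1,move L,goto H. Now: state=H, head=-3, tape[-4..1]=001000 (head:  ^)
Cells containing 1 after step 15: {-2} -> 1 cell(s)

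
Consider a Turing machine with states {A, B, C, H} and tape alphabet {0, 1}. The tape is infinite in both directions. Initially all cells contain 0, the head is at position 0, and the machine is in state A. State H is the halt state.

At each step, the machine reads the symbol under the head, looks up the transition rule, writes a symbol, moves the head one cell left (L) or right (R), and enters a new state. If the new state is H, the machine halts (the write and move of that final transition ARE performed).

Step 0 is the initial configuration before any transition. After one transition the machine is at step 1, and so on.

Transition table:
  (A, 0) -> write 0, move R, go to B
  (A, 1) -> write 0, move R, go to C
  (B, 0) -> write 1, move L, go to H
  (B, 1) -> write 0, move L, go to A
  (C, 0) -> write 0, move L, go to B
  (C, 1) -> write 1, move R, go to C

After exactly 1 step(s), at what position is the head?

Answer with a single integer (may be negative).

Answer: 1

Derivation:
Step 1: in state A at pos 0, read 0 -> (A,0)->write 0,move R,goto B. Now: state=B, head=1, tape[-1..2]=0000 (head:   ^)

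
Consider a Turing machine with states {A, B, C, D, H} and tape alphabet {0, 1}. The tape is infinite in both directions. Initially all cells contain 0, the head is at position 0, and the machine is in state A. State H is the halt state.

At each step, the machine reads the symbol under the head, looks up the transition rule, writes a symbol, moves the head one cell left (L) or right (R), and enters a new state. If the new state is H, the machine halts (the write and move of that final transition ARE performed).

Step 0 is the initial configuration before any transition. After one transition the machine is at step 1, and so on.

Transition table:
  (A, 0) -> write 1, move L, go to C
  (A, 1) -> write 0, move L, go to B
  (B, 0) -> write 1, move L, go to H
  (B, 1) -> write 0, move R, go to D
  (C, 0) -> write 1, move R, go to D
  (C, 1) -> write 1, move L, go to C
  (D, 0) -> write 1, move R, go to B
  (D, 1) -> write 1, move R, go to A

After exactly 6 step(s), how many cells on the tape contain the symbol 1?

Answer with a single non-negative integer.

Step 1: in state A at pos 0, read 0 -> (A,0)->write 1,move L,goto C. Now: state=C, head=-1, tape[-2..1]=0010 (head:  ^)
Step 2: in state C at pos -1, read 0 -> (C,0)->write 1,move R,goto D. Now: state=D, head=0, tape[-2..1]=0110 (head:   ^)
Step 3: in state D at pos 0, read 1 -> (D,1)->write 1,move R,goto A. Now: state=A, head=1, tape[-2..2]=01100 (head:    ^)
Step 4: in state A at pos 1, read 0 -> (A,0)->write 1,move L,goto C. Now: state=C, head=0, tape[-2..2]=01110 (head:   ^)
Step 5: in state C at pos 0, read 1 -> (C,1)->write 1,move L,goto C. Now: state=C, head=-1, tape[-2..2]=01110 (head:  ^)
Step 6: in state C at pos -1, read 1 -> (C,1)->write 1,move L,goto C. Now: state=C, head=-2, tape[-3..2]=001110 (head:  ^)
Cells containing 1 after step 6: {-1, 0, 1} -> 3 cell(s)

Answer: 3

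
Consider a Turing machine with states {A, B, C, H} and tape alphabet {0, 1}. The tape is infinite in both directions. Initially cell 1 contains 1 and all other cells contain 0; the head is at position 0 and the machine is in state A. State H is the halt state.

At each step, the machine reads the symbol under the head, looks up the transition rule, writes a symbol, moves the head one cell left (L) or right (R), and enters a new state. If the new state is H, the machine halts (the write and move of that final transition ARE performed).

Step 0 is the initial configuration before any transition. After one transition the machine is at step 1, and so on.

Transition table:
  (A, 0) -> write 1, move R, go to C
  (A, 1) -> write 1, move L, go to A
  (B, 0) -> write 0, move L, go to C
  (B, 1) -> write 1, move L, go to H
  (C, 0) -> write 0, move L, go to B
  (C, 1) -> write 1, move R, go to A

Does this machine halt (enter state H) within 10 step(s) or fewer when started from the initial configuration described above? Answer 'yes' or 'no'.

Answer: yes

Derivation:
Step 1: in state A at pos 0, read 0 -> (A,0)->write 1,move R,goto C. Now: state=C, head=1, tape[-1..2]=0110 (head:   ^)
Step 2: in state C at pos 1, read 1 -> (C,1)->write 1,move R,goto A. Now: state=A, head=2, tape[-1..3]=01100 (head:    ^)
Step 3: in state A at pos 2, read 0 -> (A,0)->write 1,move R,goto C. Now: state=C, head=3, tape[-1..4]=011100 (head:     ^)
Step 4: in state C at pos 3, read 0 -> (C,0)->write 0,move L,goto B. Now: state=B, head=2, tape[-1..4]=011100 (head:    ^)
Step 5: in state B at pos 2, read 1 -> (B,1)->write 1,move L,goto H. Now: state=H, head=1, tape[-1..4]=011100 (head:   ^)
State H reached at step 5; 5 <= 10 -> yes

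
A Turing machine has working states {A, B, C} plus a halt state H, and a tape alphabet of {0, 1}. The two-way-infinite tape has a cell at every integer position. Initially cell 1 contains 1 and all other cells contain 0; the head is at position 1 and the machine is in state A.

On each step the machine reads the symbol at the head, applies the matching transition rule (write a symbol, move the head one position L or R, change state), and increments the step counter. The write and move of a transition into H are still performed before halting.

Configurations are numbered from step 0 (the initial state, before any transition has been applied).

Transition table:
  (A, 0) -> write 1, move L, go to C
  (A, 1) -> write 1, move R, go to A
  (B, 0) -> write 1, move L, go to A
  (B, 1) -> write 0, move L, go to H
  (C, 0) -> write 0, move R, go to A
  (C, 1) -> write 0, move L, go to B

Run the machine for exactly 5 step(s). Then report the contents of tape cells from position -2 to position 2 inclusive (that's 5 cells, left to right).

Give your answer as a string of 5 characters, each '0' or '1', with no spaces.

Step 1: in state A at pos 1, read 1 -> (A,1)->write 1,move R,goto A. Now: state=A, head=2, tape[0..3]=0100 (head:   ^)
Step 2: in state A at pos 2, read 0 -> (A,0)->write 1,move L,goto C. Now: state=C, head=1, tape[0..3]=0110 (head:  ^)
Step 3: in state C at pos 1, read 1 -> (C,1)->write 0,move L,goto B. Now: state=B, head=0, tape[-1..3]=00010 (head:  ^)
Step 4: in state B at pos 0, read 0 -> (B,0)->write 1,move L,goto A. Now: state=A, head=-1, tape[-2..3]=001010 (head:  ^)
Step 5: in state A at pos -1, read 0 -> (A,0)->write 1,move L,goto C. Now: state=C, head=-2, tape[-3..3]=0011010 (head:  ^)

Answer: 01101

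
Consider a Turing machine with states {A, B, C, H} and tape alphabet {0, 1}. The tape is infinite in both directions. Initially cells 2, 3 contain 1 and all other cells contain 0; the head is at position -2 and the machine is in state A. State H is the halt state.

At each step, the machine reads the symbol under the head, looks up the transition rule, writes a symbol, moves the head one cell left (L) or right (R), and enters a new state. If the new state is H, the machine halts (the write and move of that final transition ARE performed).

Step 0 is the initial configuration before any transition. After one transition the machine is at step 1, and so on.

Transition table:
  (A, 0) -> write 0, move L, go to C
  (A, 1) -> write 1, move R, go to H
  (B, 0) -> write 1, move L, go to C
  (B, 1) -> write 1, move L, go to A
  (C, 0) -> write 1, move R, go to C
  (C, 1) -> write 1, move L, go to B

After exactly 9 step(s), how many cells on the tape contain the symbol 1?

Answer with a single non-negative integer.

Step 1: in state A at pos -2, read 0 -> (A,0)->write 0,move L,goto C. Now: state=C, head=-3, tape[-4..4]=000000110 (head:  ^)
Step 2: in state C at pos -3, read 0 -> (C,0)->write 1,move R,goto C. Now: state=C, head=-2, tape[-4..4]=010000110 (head:   ^)
Step 3: in state C at pos -2, read 0 -> (C,0)->write 1,move R,goto C. Now: state=C, head=-1, tape[-4..4]=011000110 (head:    ^)
Step 4: in state C at pos -1, read 0 -> (C,0)->write 1,move R,goto C. Now: state=C, head=0, tape[-4..4]=011100110 (head:     ^)
Step 5: in state C at pos 0, read 0 -> (C,0)->write 1,move R,goto C. Now: state=C, head=1, tape[-4..4]=011110110 (head:      ^)
Step 6: in state C at pos 1, read 0 -> (C,0)->write 1,move R,goto C. Now: state=C, head=2, tape[-4..4]=011111110 (head:       ^)
Step 7: in state C at pos 2, read 1 -> (C,1)->write 1,move L,goto B. Now: state=B, head=1, tape[-4..4]=011111110 (head:      ^)
Step 8: in state B at pos 1, read 1 -> (B,1)->write 1,move L,goto A. Now: state=A, head=0, tape[-4..4]=011111110 (head:     ^)
Step 9: in state A at pos 0, read 1 -> (A,1)->write 1,move R,goto H. Now: state=H, head=1, tape[-4..4]=011111110 (head:      ^)
Cells containing 1 after step 9: {-3, -2, -1, 0, 1, 2, 3} -> 7 cell(s)

Answer: 7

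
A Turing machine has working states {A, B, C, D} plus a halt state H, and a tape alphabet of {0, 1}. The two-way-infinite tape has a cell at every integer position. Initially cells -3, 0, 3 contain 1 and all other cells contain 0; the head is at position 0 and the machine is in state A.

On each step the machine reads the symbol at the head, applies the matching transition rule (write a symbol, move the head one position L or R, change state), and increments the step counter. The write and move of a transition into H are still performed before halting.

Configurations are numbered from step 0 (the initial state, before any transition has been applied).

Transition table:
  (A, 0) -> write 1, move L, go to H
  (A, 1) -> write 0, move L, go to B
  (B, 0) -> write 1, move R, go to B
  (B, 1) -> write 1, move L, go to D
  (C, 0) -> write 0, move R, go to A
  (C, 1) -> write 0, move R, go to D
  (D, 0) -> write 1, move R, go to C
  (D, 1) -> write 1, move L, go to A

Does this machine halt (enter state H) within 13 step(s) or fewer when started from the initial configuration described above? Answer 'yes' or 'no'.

Step 1: in state A at pos 0, read 1 -> (A,1)->write 0,move L,goto B. Now: state=B, head=-1, tape[-4..4]=010000010 (head:    ^)
Step 2: in state B at pos -1, read 0 -> (B,0)->write 1,move R,goto B. Now: state=B, head=0, tape[-4..4]=010100010 (head:     ^)
Step 3: in state B at pos 0, read 0 -> (B,0)->write 1,move R,goto B. Now: state=B, head=1, tape[-4..4]=010110010 (head:      ^)
Step 4: in state B at pos 1, read 0 -> (B,0)->write 1,move R,goto B. Now: state=B, head=2, tape[-4..4]=010111010 (head:       ^)
Step 5: in state B at pos 2, read 0 -> (B,0)->write 1,move R,goto B. Now: state=B, head=3, tape[-4..4]=010111110 (head:        ^)
Step 6: in state B at pos 3, read 1 -> (B,1)->write 1,move L,goto D. Now: state=D, head=2, tape[-4..4]=010111110 (head:       ^)
Step 7: in state D at pos 2, read 1 -> (D,1)->write 1,move L,goto A. Now: state=A, head=1, tape[-4..4]=010111110 (head:      ^)
Step 8: in state A at pos 1, read 1 -> (A,1)->write 0,move L,goto B. Now: state=B, head=0, tape[-4..4]=010110110 (head:     ^)
Step 9: in state B at pos 0, read 1 -> (B,1)->write 1,move L,goto D. Now: state=D, head=-1, tape[-4..4]=010110110 (head:    ^)
Step 10: in state D at pos -1, read 1 -> (D,1)->write 1,move L,goto A. Now: state=A, head=-2, tape[-4..4]=010110110 (head:   ^)
Step 11: in state A at pos -2, read 0 -> (A,0)->write 1,move L,goto H. Now: state=H, head=-3, tape[-4..4]=011110110 (head:  ^)
State H reached at step 11; 11 <= 13 -> yes

Answer: yes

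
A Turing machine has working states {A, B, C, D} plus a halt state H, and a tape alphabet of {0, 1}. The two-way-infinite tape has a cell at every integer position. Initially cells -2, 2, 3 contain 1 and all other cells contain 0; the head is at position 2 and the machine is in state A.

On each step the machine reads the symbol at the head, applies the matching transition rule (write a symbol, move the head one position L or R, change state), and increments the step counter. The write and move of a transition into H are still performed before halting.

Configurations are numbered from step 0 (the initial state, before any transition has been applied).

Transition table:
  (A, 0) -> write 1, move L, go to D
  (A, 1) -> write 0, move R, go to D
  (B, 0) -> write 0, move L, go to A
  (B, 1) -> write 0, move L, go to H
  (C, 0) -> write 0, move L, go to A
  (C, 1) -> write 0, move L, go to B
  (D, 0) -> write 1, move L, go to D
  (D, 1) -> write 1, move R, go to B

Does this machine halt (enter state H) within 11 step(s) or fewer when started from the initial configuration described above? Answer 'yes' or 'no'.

Step 1: in state A at pos 2, read 1 -> (A,1)->write 0,move R,goto D. Now: state=D, head=3, tape[-3..4]=01000010 (head:       ^)
Step 2: in state D at pos 3, read 1 -> (D,1)->write 1,move R,goto B. Now: state=B, head=4, tape[-3..5]=010000100 (head:        ^)
Step 3: in state B at pos 4, read 0 -> (B,0)->write 0,move L,goto A. Now: state=A, head=3, tape[-3..5]=010000100 (head:       ^)
Step 4: in state A at pos 3, read 1 -> (A,1)->write 0,move R,goto D. Now: state=D, head=4, tape[-3..5]=010000000 (head:        ^)
Step 5: in state D at pos 4, read 0 -> (D,0)->write 1,move L,goto D. Now: state=D, head=3, tape[-3..5]=010000010 (head:       ^)
Step 6: in state D at pos 3, read 0 -> (D,0)->write 1,move L,goto D. Now: state=D, head=2, tape[-3..5]=010000110 (head:      ^)
Step 7: in state D at pos 2, read 0 -> (D,0)->write 1,move L,goto D. Now: state=D, head=1, tape[-3..5]=010001110 (head:     ^)
Step 8: in state D at pos 1, read 0 -> (D,0)->write 1,move L,goto D. Now: state=D, head=0, tape[-3..5]=010011110 (head:    ^)
Step 9: in state D at pos 0, read 0 -> (D,0)->write 1,move L,goto D. Now: state=D, head=-1, tape[-3..5]=010111110 (head:   ^)
Step 10: in state D at pos -1, read 0 -> (D,0)->write 1,move L,goto D. Now: state=D, head=-2, tape[-3..5]=011111110 (head:  ^)
Step 11: in state D at pos -2, read 1 -> (D,1)->write 1,move R,goto B. Now: state=B, head=-1, tape[-3..5]=011111110 (head:   ^)
After 11 step(s): state = B (not H) -> not halted within 11 -> no

Answer: no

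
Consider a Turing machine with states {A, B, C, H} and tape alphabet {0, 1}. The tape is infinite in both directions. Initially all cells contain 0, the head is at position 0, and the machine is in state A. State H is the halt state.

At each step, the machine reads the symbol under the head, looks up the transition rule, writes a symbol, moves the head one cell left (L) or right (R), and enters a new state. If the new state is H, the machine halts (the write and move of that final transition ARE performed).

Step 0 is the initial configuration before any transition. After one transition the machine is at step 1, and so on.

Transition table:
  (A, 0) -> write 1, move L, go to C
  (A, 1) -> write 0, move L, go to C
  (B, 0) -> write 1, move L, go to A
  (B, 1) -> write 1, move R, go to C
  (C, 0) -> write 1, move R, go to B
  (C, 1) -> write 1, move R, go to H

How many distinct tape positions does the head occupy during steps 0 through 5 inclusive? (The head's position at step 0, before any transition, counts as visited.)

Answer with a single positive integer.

Answer: 4

Derivation:
Step 1: in state A at pos 0, read 0 -> (A,0)->write 1,move L,goto C. Now: state=C, head=-1, tape[-2..1]=0010 (head:  ^)
Step 2: in state C at pos -1, read 0 -> (C,0)->write 1,move R,goto B. Now: state=B, head=0, tape[-2..1]=0110 (head:   ^)
Step 3: in state B at pos 0, read 1 -> (B,1)->write 1,move R,goto C. Now: state=C, head=1, tape[-2..2]=01100 (head:    ^)
Step 4: in state C at pos 1, read 0 -> (C,0)->write 1,move R,goto B. Now: state=B, head=2, tape[-2..3]=011100 (head:     ^)
Step 5: in state B at pos 2, read 0 -> (B,0)->write 1,move L,goto A. Now: state=A, head=1, tape[-2..3]=011110 (head:    ^)
Head positions at steps 0..5: starting at 0, distinct positions visited = {-1, 0, 1, 2} -> 4 position(s)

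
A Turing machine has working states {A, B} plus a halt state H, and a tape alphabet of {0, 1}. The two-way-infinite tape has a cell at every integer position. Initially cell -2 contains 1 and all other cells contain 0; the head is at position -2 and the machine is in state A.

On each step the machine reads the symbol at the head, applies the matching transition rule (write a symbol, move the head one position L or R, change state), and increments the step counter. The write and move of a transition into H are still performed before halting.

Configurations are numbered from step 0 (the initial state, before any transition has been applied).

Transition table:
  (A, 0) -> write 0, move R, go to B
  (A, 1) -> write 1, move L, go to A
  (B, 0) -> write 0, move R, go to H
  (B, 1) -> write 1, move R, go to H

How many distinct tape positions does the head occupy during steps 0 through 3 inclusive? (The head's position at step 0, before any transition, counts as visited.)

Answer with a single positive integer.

Step 1: in state A at pos -2, read 1 -> (A,1)->write 1,move L,goto A. Now: state=A, head=-3, tape[-4..-1]=0010 (head:  ^)
Step 2: in state A at pos -3, read 0 -> (A,0)->write 0,move R,goto B. Now: state=B, head=-2, tape[-4..-1]=0010 (head:   ^)
Step 3: in state B at pos -2, read 1 -> (B,1)->write 1,move R,goto H. Now: state=H, head=-1, tape[-4..0]=00100 (head:    ^)
Head positions at steps 0..3: starting at -2, distinct positions visited = {-3, -2, -1} -> 3 position(s)

Answer: 3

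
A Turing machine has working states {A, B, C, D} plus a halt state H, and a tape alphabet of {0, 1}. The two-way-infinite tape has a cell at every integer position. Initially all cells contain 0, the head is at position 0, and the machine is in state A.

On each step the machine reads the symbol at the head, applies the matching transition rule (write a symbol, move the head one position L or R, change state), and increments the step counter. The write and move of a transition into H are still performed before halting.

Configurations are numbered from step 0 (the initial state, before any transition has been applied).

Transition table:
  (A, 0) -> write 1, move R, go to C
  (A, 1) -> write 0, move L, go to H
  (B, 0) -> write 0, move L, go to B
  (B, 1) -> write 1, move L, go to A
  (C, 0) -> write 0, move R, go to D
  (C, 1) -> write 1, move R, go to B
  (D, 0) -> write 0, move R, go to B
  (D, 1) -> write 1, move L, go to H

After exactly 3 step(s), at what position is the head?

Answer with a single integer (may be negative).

Step 1: in state A at pos 0, read 0 -> (A,0)->write 1,move R,goto C. Now: state=C, head=1, tape[-1..2]=0100 (head:   ^)
Step 2: in state C at pos 1, read 0 -> (C,0)->write 0,move R,goto D. Now: state=D, head=2, tape[-1..3]=01000 (head:    ^)
Step 3: in state D at pos 2, read 0 -> (D,0)->write 0,move R,goto B. Now: state=B, head=3, tape[-1..4]=010000 (head:     ^)

Answer: 3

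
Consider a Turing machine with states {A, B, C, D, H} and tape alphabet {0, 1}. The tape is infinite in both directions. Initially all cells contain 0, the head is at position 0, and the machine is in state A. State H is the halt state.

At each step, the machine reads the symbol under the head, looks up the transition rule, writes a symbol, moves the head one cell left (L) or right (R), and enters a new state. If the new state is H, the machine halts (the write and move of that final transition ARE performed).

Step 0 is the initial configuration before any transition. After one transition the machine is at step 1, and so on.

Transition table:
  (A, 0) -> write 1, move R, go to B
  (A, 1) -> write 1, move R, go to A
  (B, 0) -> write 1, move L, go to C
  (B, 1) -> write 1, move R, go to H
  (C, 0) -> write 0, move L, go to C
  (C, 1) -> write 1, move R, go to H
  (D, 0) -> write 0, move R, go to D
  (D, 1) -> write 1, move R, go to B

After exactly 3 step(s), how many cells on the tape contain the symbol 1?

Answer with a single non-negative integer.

Answer: 2

Derivation:
Step 1: in state A at pos 0, read 0 -> (A,0)->write 1,move R,goto B. Now: state=B, head=1, tape[-1..2]=0100 (head:   ^)
Step 2: in state B at pos 1, read 0 -> (B,0)->write 1,move L,goto C. Now: state=C, head=0, tape[-1..2]=0110 (head:  ^)
Step 3: in state C at pos 0, read 1 -> (C,1)->write 1,move R,goto H. Now: state=H, head=1, tape[-1..2]=0110 (head:   ^)
Cells containing 1 after step 3: {0, 1} -> 2 cell(s)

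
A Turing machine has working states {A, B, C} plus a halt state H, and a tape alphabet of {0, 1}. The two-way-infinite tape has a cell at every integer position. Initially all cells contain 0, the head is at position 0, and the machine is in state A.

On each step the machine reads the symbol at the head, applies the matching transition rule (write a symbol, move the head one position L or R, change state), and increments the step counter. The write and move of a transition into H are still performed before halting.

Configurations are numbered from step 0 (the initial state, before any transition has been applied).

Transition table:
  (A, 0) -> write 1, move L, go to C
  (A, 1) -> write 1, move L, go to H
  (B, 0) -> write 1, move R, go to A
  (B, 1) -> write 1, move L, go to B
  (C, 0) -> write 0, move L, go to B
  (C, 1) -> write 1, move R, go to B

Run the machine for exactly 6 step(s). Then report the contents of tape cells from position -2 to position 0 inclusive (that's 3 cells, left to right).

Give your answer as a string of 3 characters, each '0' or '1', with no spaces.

Step 1: in state A at pos 0, read 0 -> (A,0)->write 1,move L,goto C. Now: state=C, head=-1, tape[-2..1]=0010 (head:  ^)
Step 2: in state C at pos -1, read 0 -> (C,0)->write 0,move L,goto B. Now: state=B, head=-2, tape[-3..1]=00010 (head:  ^)
Step 3: in state B at pos -2, read 0 -> (B,0)->write 1,move R,goto A. Now: state=A, head=-1, tape[-3..1]=01010 (head:   ^)
Step 4: in state A at pos -1, read 0 -> (A,0)->write 1,move L,goto C. Now: state=C, head=-2, tape[-3..1]=01110 (head:  ^)
Step 5: in state C at pos -2, read 1 -> (C,1)->write 1,move R,goto B. Now: state=B, head=-1, tape[-3..1]=01110 (head:   ^)
Step 6: in state B at pos -1, read 1 -> (B,1)->write 1,move L,goto B. Now: state=B, head=-2, tape[-3..1]=01110 (head:  ^)

Answer: 111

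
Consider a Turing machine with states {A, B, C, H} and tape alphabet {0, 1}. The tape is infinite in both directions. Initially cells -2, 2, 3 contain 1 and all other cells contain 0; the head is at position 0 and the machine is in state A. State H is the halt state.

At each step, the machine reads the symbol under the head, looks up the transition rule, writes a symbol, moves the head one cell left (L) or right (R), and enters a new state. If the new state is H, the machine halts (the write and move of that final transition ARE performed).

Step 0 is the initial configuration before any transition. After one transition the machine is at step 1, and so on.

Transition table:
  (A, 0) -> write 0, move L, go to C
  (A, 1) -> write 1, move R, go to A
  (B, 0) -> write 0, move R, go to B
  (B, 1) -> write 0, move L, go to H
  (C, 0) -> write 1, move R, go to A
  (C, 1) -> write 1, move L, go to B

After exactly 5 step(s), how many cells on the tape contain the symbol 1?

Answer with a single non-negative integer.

Step 1: in state A at pos 0, read 0 -> (A,0)->write 0,move L,goto C. Now: state=C, head=-1, tape[-3..4]=01000110 (head:   ^)
Step 2: in state C at pos -1, read 0 -> (C,0)->write 1,move R,goto A. Now: state=A, head=0, tape[-3..4]=01100110 (head:    ^)
Step 3: in state A at pos 0, read 0 -> (A,0)->write 0,move L,goto C. Now: state=C, head=-1, tape[-3..4]=01100110 (head:   ^)
Step 4: in state C at pos -1, read 1 -> (C,1)->write 1,move L,goto B. Now: state=B, head=-2, tape[-3..4]=01100110 (head:  ^)
Step 5: in state B at pos -2, read 1 -> (B,1)->write 0,move L,goto H. Now: state=H, head=-3, tape[-4..4]=000100110 (head:  ^)
Cells containing 1 after step 5: {-1, 2, 3} -> 3 cell(s)

Answer: 3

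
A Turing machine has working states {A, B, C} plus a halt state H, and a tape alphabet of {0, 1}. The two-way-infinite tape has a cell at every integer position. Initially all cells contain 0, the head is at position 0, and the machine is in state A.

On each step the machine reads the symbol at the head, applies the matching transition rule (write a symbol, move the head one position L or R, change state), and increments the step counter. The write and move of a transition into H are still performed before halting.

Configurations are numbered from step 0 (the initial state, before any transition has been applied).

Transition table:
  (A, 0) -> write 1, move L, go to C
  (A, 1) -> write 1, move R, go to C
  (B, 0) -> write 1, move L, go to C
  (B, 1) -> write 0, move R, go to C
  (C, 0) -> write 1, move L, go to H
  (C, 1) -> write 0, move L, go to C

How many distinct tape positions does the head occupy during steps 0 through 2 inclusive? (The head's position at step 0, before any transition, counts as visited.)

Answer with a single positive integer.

Step 1: in state A at pos 0, read 0 -> (A,0)->write 1,move L,goto C. Now: state=C, head=-1, tape[-2..1]=0010 (head:  ^)
Step 2: in state C at pos -1, read 0 -> (C,0)->write 1,move L,goto H. Now: state=H, head=-2, tape[-3..1]=00110 (head:  ^)
Head positions at steps 0..2: starting at 0, distinct positions visited = {-2, -1, 0} -> 3 position(s)

Answer: 3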